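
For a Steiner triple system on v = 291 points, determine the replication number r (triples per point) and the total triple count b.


An STS(v) is a 2-(v, 3, 1) BIBD: block size k = 3, λ = 1.
Replication: r(k − 1) = λ(v − 1) ⇒ r·2 = 291 − 1 = 290 ⇒ r = 145.
Block count: b = v(v − 1)/6 = 291·290/6 = 84390/6 = 14065.
(Check via bk = vr: 14065·3 = 42195 = 291·145 = 42195 ✓.)

r = 145, b = 14065.


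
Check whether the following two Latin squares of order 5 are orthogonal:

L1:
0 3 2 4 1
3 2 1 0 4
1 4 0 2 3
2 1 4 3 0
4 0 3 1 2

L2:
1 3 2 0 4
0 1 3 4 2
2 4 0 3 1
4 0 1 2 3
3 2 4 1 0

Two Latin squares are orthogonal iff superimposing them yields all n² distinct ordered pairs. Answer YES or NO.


Form the n² = 25 superimposed pairs (L1[i][j], L2[i][j]), row by row (rows and columns indexed from 0):
row 0: (0,1) (3,3) (2,2) (4,0) (1,4)
row 1: (3,0) (2,1) (1,3) (0,4) (4,2)
row 2: (1,2) (4,4) (0,0) (2,3) (3,1)
row 3: (2,4) (1,0) (4,1) (3,2) (0,3)
row 4: (4,3) (0,2) (3,4) (1,1) (2,0)
Orthogonality requires all 25 pairs distinct.
Check by first coordinate: for each symbol s of L1, list the L2 entries in the n cells where L1 = s; they must all differ.
  L1 = 0: L2 entries (in reading order) 1, 4, 0, 3, 2 — all 5 distinct ✓
  L1 = 1: L2 entries (in reading order) 4, 3, 2, 0, 1 — all 5 distinct ✓
  L1 = 2: L2 entries (in reading order) 2, 1, 3, 4, 0 — all 5 distinct ✓
  L1 = 3: L2 entries (in reading order) 3, 0, 1, 2, 4 — all 5 distinct ✓
  L1 = 4: L2 entries (in reading order) 0, 2, 4, 1, 3 — all 5 distinct ✓
Every symbol of L1 meets every symbol of L2 exactly once, so all 25 pairs are distinct (25 of 25).
Conclusion: YES.

YES


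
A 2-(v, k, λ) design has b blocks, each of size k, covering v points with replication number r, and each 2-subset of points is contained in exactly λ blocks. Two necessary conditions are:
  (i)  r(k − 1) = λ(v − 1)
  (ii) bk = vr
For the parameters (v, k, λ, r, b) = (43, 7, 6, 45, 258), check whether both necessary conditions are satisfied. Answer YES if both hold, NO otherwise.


Condition (i): r(k − 1) = 45·6 = 270; λ(v − 1) = 6·42 = 252. Match? NO.
Condition (ii): bk = 258·7 = 1806; vr = 43·45 = 1935. Match? NO.
Both conditions hold? NO.

NO


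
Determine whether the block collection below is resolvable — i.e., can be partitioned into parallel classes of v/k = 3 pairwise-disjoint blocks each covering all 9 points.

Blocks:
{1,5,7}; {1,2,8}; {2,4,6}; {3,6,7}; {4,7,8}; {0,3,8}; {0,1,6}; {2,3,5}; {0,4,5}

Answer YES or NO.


v = 9, block size k = 3, number of blocks = 9.
For resolvability, blocks must partition into parallel classes of size v/k = 3.
Total blocks must therefore be a multiple of 3: 9 = 3·3 + 0 ⇒ divisible ✓.
Greedy packing gives 3 candidate class(es). Each should be a full parallel class (size 3, covers all 9 points).
  Class 1 (3 blocks): {1,5,7}; {2,4,6}; {0,3,8}. Points covered: [0, 1, 2, 3, 4, 5, 6, 7, 8].
  Class 2 (3 blocks): {1,2,8}; {3,6,7}; {0,4,5}. Points covered: [0, 1, 2, 3, 4, 5, 6, 7, 8].
  Class 3 (3 blocks): {4,7,8}; {0,1,6}; {2,3,5}. Points covered: [0, 1, 2, 3, 4, 5, 6, 7, 8].
All classes full (size 3)? YES. All classes cover every point? YES.
Resolvable? YES.

YES


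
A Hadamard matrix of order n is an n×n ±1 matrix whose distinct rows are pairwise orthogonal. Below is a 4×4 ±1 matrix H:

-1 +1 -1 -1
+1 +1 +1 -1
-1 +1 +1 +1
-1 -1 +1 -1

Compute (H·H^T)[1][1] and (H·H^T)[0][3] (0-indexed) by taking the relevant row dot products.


Row 0 of H: [-1, 1, -1, -1].
Row 1 of H: [1, 1, 1, -1].
Row 3 of H: [-1, -1, 1, -1].
(H·H^T)[1][1] = Σ_j H[1][j]·H[1][j] = (1)² + (1)² + (1)² + (-1)² = 1 + 1 + 1 + 1 = 4.
(H·H^T)[0][3] = Σ_j H[0][j]·H[3][j] = (-1)·(-1) + (1)·(-1) + (-1)·(1) + (-1)·(-1) = 1 + -1 + -1 + 1 = 0.
So rows 0 and 3 are orthogonal; the diagonal entry equals n = 4.

(1,1) entry = 4; (0,3) entry = 0.


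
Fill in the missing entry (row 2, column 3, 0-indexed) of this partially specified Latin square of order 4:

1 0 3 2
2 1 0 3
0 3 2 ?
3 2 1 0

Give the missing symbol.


Row 2 contains symbols [0, 2, 3] — missing [1].
Column 3 contains symbols [0, 2, 3] — missing [1].
The missing symbol must appear in both missing sets; intersection = [1].
Therefore the hidden value is 1.

Missing value = 1.


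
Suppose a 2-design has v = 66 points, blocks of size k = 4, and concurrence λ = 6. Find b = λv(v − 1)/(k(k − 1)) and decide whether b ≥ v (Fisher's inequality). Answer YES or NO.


r = λ(v − 1)/(k − 1) = 6·65/3 = 130.
b = vr/k = 66·130/4 = 2145.
Fisher's inequality: b ≥ v ⇔ 2145 ≥ 66? YES.

YES


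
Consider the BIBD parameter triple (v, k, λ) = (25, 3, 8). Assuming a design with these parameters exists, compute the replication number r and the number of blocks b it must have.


Any 2-(v, k, λ) BIBD satisfies two necessary conditions:
  (i)  Each point sits in r blocks, and counting incidences through any fixed point gives r(k − 1) = λ(v − 1), so r = λ(v − 1)/(k − 1).
  (ii) Total incidences bk = vr, so b = vr/k.
Step 1: r = λ(v − 1)/(k − 1) = 8·(25 − 1)/(3 − 1) = 8·24/2 = 192/2 = 96.
Step 2: b = vr/k = 25·96/3 = 2400/3 = 800.
Check integrality: r = 96 ∈ Z ✓, b = 800 ∈ Z ✓.
(These identities are necessary conditions: they determine r and b for any design with these parameters, but do not by themselves prove that one exists.)

r = 96, b = 800.


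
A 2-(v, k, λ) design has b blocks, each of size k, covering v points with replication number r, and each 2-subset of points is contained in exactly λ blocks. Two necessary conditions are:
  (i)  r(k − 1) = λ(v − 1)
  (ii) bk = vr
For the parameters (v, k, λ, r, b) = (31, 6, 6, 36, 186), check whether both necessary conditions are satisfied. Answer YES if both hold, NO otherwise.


Condition (i): r(k − 1) = 36·5 = 180; λ(v − 1) = 6·30 = 180. Match? YES.
Condition (ii): bk = 186·6 = 1116; vr = 31·36 = 1116. Match? YES.
Both conditions hold? YES.

YES


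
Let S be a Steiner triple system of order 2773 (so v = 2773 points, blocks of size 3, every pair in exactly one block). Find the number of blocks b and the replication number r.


An STS(v) is a 2-(v, 3, 1) BIBD: block size k = 3, λ = 1.
Replication: r(k − 1) = λ(v − 1) ⇒ r·2 = 2773 − 1 = 2772 ⇒ r = 1386.
Block count: b = v(v − 1)/6 = 2773·2772/6 = 7686756/6 = 1281126.

r = 1386, b = 1281126.


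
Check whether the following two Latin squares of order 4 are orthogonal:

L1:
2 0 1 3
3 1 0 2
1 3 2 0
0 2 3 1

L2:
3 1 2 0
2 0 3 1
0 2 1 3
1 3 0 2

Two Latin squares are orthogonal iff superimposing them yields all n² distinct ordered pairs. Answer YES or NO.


Form the n² = 16 superimposed pairs (L1[i][j], L2[i][j]), row by row (rows and columns indexed from 0):
row 0: (2,3) (0,1) (1,2) (3,0)
row 1: (3,2) (1,0) (0,3) (2,1)
row 2: (1,0) (3,2) (2,1) (0,3)
row 3: (0,1) (2,3) (3,0) (1,2)
Orthogonality requires all 16 pairs distinct.
But the pair (1,0) repeats: cell (1,1) has L1 = 1, L2 = 0, and cell (2,0) has L1 = 1, L2 = 0.
A repeated pair means some other pair never occurs (only 8 distinct pairs out of 16), so the squares are not orthogonal.
Conclusion: NO.

NO


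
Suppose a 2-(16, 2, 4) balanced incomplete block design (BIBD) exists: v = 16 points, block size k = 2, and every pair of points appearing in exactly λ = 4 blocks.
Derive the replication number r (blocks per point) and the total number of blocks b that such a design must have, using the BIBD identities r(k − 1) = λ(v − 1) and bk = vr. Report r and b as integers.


Any 2-(v, k, λ) BIBD satisfies two necessary conditions:
  (i)  Each point sits in r blocks, and counting incidences through any fixed point gives r(k − 1) = λ(v − 1), so r = λ(v − 1)/(k − 1).
  (ii) Total incidences bk = vr, so b = vr/k.
Step 1: r = λ(v − 1)/(k − 1) = 4·(16 − 1)/(2 − 1) = 4·15/1 = 60/1 = 60.
Step 2: b = vr/k = 16·60/2 = 960/2 = 480.
Check integrality: r = 60 ∈ Z ✓, b = 480 ∈ Z ✓.
(These identities are necessary conditions: they determine r and b for any design with these parameters, but do not by themselves prove that one exists.)

r = 60, b = 480.


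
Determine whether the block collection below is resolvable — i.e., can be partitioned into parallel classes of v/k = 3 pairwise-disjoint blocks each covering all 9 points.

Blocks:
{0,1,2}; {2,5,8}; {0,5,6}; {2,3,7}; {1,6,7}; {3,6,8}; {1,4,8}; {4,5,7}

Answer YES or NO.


v = 9, block size k = 3, number of blocks = 8.
For resolvability, blocks must partition into parallel classes of size v/k = 3.
Total blocks must therefore be a multiple of 3: 8 = 3·2 + 2 ⇒ not divisible ✗.
Resolvable? NO.

NO


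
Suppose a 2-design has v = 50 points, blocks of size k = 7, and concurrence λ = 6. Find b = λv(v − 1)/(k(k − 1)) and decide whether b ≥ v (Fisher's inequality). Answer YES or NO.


b = λv(v − 1)/(k(k − 1)) = 6·50·49/(7·6) = 14700/42 = 350.
Compare with v = 50: b ≥ v, so Fisher's inequality holds.

YES


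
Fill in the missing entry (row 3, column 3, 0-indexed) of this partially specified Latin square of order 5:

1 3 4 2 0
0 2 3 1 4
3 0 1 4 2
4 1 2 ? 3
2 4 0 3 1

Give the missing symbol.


Row 3 contains symbols [1, 2, 3, 4] — missing [0].
Column 3 contains symbols [1, 2, 3, 4] — missing [0].
The missing symbol must appear in both missing sets; intersection = [0].
Therefore the hidden value is 0.

Missing value = 0.


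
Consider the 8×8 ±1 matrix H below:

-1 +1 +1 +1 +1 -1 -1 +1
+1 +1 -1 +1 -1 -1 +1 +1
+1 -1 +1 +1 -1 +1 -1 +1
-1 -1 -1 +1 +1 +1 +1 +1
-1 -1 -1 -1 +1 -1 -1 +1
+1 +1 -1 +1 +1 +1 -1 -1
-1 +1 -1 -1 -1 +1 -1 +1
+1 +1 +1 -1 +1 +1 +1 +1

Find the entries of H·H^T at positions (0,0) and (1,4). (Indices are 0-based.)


Row 0 of H: [-1, 1, 1, 1, 1, -1, -1, 1].
Row 1 of H: [1, 1, -1, 1, -1, -1, 1, 1].
Row 4 of H: [-1, -1, -1, -1, 1, -1, -1, 1].
(H·H^T)[0][0] = Σ_j H[0][j]·H[0][j] = (-1)² + (1)² + (1)² + (1)² + (1)² + (-1)² + (-1)² + (1)² = 1 + 1 + 1 + 1 + 1 + 1 + 1 + 1 = 8.
(H·H^T)[1][4] = Σ_j H[1][j]·H[4][j] = (1)·(-1) + (1)·(-1) + (-1)·(-1) + (1)·(-1) + (-1)·(1) + (-1)·(-1) + (1)·(-1) + (1)·(1) = -1 + -1 + 1 + -1 + -1 + 1 + -1 + 1 = -2.
Rows 1 and 4 are not orthogonal (dot product = -2 ≠ 0), so H is not a Hadamard matrix.

(0,0) entry = 8; (1,4) entry = -2.


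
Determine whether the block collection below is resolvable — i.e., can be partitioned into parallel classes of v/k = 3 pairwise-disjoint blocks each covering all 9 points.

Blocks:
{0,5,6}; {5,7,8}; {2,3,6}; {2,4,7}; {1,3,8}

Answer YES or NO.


v = 9, block size k = 3, number of blocks = 5.
For resolvability, blocks must partition into parallel classes of size v/k = 3.
Total blocks must therefore be a multiple of 3: 5 = 3·1 + 2 ⇒ not divisible ✗.
Resolvable? NO.

NO


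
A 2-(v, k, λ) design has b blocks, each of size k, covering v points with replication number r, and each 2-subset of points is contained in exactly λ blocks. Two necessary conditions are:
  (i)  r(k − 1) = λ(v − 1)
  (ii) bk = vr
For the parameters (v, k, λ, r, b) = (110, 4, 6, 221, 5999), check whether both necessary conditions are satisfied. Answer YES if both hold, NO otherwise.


Condition (i): r(k − 1) = 221·3 = 663; λ(v − 1) = 6·109 = 654. Match? NO.
Condition (ii): bk = 5999·4 = 23996; vr = 110·221 = 24310. Match? NO.
Both conditions hold? NO.

NO


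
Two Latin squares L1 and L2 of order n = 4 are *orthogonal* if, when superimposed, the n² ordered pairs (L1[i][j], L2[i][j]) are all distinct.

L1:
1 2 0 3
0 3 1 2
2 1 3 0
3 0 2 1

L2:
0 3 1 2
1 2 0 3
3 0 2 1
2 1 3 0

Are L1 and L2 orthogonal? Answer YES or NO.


Form the n² = 16 superimposed pairs (L1[i][j], L2[i][j]), row by row (rows and columns indexed from 0):
row 0: (1,0) (2,3) (0,1) (3,2)
row 1: (0,1) (3,2) (1,0) (2,3)
row 2: (2,3) (1,0) (3,2) (0,1)
row 3: (3,2) (0,1) (2,3) (1,0)
Orthogonality requires all 16 pairs distinct.
But the pair (0,1) repeats: cell (0,2) has L1 = 0, L2 = 1, and cell (1,0) has L1 = 0, L2 = 1.
A repeated pair means some other pair never occurs (only 4 distinct pairs out of 16), so the squares are not orthogonal.
Conclusion: NO.

NO


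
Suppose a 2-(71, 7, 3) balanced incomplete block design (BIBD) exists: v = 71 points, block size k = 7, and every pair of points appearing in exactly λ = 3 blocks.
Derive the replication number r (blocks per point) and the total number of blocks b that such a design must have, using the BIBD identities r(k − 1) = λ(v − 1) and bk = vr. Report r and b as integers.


Any 2-(v, k, λ) BIBD satisfies two necessary conditions:
  (i)  Each point sits in r blocks, and counting incidences through any fixed point gives r(k − 1) = λ(v − 1), so r = λ(v − 1)/(k − 1).
  (ii) Total incidences bk = vr, so b = vr/k.
Step 1: r = λ(v − 1)/(k − 1) = 3·(71 − 1)/(7 − 1) = 3·70/6 = 210/6 = 35.
Step 2: b = vr/k = 71·35/7 = 2485/7 = 355.
Check integrality: r = 35 ∈ Z ✓, b = 355 ∈ Z ✓.
(These identities are necessary conditions: they determine r and b for any design with these parameters, but do not by themselves prove that one exists.)

r = 35, b = 355.


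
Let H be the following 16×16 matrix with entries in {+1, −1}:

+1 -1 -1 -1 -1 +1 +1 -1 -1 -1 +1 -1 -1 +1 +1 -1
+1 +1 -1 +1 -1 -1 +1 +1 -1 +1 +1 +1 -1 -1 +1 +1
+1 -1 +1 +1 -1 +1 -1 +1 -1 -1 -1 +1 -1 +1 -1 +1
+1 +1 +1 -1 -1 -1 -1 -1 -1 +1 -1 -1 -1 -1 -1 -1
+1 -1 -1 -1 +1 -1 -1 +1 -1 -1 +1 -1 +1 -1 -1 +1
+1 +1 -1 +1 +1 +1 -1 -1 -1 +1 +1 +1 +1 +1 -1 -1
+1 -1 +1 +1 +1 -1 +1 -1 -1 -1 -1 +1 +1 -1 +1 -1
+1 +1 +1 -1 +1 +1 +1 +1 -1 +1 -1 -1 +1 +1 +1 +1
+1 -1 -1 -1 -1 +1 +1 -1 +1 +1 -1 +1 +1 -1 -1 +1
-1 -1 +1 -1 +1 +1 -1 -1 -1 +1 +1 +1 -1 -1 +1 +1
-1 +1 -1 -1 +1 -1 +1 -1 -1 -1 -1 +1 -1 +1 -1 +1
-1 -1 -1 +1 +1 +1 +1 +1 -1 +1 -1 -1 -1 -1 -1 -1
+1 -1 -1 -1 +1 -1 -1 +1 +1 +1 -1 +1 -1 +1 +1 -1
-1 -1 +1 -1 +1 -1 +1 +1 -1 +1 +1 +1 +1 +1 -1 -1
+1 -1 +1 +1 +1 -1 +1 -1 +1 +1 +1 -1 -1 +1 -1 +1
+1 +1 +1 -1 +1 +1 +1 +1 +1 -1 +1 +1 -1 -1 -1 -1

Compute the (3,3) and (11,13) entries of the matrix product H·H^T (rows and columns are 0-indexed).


Row 3 of H: [1, 1, 1, -1, -1, -1, -1, -1, -1, 1, -1, -1, -1, -1, -1, -1].
Row 11 of H: [-1, -1, -1, 1, 1, 1, 1, 1, -1, 1, -1, -1, -1, -1, -1, -1].
Row 13 of H: [-1, -1, 1, -1, 1, -1, 1, 1, -1, 1, 1, 1, 1, 1, -1, -1].
(H·H^T)[3][3] = Σ_j H[3][j]·H[3][j] = (1)² + (1)² + (1)² + (-1)² + (-1)² + (-1)² + (-1)² + (-1)² + (-1)² + (1)² + (-1)² + (-1)² + (-1)² + (-1)² + (-1)² + (-1)² = 1 + 1 + 1 + 1 + 1 + 1 + 1 + 1 + 1 + 1 + 1 + 1 + 1 + 1 + 1 + 1 = 16.
(H·H^T)[11][13] = Σ_j H[11][j]·H[13][j] = (-1)·(-1) + (-1)·(-1) + (-1)·(1) + (1)·(-1) + (1)·(1) + (1)·(-1) + (1)·(1) + (1)·(1) + (-1)·(-1) + (1)·(1) + (-1)·(1) + (-1)·(1) + (-1)·(1) + (-1)·(1) + (-1)·(-1) + (-1)·(-1) = 1 + 1 + -1 + -1 + 1 + -1 + 1 + 1 + 1 + 1 + -1 + -1 + -1 + -1 + 1 + 1 = 2.
Rows 11 and 13 are not orthogonal (dot product = 2 ≠ 0), so H is not a Hadamard matrix.

(3,3) entry = 16; (11,13) entry = 2.


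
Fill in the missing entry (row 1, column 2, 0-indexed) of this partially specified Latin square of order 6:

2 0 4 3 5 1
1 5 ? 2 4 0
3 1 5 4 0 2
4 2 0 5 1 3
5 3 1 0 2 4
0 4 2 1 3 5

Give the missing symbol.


Row 1 contains symbols [0, 1, 2, 4, 5] — missing [3].
Column 2 contains symbols [0, 1, 2, 4, 5] — missing [3].
The missing symbol must appear in both missing sets; intersection = [3].
Therefore the hidden value is 3.

Missing value = 3.


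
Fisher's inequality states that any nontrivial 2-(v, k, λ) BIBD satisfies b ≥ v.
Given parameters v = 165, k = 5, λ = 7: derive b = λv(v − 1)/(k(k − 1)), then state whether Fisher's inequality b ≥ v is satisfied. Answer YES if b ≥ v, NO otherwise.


b = λv(v − 1)/(k(k − 1)) = 7·165·164/(5·4) = 189420/20 = 9471.
Compare with v = 165: b ≥ v, so Fisher's inequality holds.

YES


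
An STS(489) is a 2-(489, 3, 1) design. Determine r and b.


An STS(v) is a 2-(v, 3, 1) BIBD: block size k = 3, λ = 1.
Replication: r(k − 1) = λ(v − 1) ⇒ r·2 = 489 − 1 = 488 ⇒ r = 244.
Block count: bk = vr ⇒ b·3 = 489·244 = 119316 ⇒ b = 39772.

r = 244, b = 39772.


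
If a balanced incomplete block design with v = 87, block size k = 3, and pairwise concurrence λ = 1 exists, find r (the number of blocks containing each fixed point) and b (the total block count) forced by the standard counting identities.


Any 2-(v, k, λ) BIBD satisfies two necessary conditions:
  (i)  Each point sits in r blocks, and counting incidences through any fixed point gives r(k − 1) = λ(v − 1), so r = λ(v − 1)/(k − 1).
  (ii) Total incidences bk = vr, so b = vr/k.
Step 1: r = λ(v − 1)/(k − 1) = 1·(87 − 1)/(3 − 1) = 1·86/2 = 86/2 = 43.
Step 2: b = vr/k = 87·43/3 = 3741/3 = 1247.
Check integrality: r = 43 ∈ Z ✓, b = 1247 ∈ Z ✓.
(These identities are necessary conditions: they determine r and b for any design with these parameters, but do not by themselves prove that one exists.)

r = 43, b = 1247.


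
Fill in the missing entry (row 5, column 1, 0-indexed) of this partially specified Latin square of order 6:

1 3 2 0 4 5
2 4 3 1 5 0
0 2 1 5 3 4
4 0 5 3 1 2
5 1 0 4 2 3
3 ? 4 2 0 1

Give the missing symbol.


Row 5 contains symbols [0, 1, 2, 3, 4] — missing [5].
Column 1 contains symbols [0, 1, 2, 3, 4] — missing [5].
The missing symbol must appear in both missing sets; intersection = [5].
Therefore the hidden value is 5.

Missing value = 5.


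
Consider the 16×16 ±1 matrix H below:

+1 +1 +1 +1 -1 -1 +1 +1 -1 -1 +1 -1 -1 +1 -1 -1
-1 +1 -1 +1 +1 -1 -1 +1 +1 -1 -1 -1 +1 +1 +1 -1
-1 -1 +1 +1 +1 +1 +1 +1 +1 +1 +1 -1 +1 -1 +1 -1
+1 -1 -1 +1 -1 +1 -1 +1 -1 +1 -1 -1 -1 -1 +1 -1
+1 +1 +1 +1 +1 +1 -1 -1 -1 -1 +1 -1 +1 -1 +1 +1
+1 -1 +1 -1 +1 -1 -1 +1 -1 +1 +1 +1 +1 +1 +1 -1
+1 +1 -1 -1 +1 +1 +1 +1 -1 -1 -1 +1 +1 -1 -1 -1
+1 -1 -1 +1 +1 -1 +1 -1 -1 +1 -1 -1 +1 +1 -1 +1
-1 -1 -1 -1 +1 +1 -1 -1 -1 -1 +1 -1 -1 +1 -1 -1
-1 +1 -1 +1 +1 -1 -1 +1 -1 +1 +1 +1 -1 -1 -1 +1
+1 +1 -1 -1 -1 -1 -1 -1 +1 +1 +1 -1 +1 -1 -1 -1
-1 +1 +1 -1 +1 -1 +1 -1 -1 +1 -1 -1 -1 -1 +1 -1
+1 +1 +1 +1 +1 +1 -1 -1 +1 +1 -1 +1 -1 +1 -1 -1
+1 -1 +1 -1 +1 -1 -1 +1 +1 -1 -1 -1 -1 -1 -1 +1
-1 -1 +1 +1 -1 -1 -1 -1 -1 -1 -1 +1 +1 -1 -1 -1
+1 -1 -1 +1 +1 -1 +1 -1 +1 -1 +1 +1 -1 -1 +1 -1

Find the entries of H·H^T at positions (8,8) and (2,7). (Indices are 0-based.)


Row 2 of H: [-1, -1, 1, 1, 1, 1, 1, 1, 1, 1, 1, -1, 1, -1, 1, -1].
Row 7 of H: [1, -1, -1, 1, 1, -1, 1, -1, -1, 1, -1, -1, 1, 1, -1, 1].
Row 8 of H: [-1, -1, -1, -1, 1, 1, -1, -1, -1, -1, 1, -1, -1, 1, -1, -1].
(H·H^T)[8][8] = Σ_j H[8][j]·H[8][j] = (-1)² + (-1)² + (-1)² + (-1)² + (1)² + (1)² + (-1)² + (-1)² + (-1)² + (-1)² + (1)² + (-1)² + (-1)² + (1)² + (-1)² + (-1)² = 1 + 1 + 1 + 1 + 1 + 1 + 1 + 1 + 1 + 1 + 1 + 1 + 1 + 1 + 1 + 1 = 16.
(H·H^T)[2][7] = Σ_j H[2][j]·H[7][j] = (-1)·(1) + (-1)·(-1) + (1)·(-1) + (1)·(1) + (1)·(1) + (1)·(-1) + (1)·(1) + (1)·(-1) + (1)·(-1) + (1)·(1) + (1)·(-1) + (-1)·(-1) + (1)·(1) + (-1)·(1) + (1)·(-1) + (-1)·(1) = -1 + 1 + -1 + 1 + 1 + -1 + 1 + -1 + -1 + 1 + -1 + 1 + 1 + -1 + -1 + -1 = -2.
Rows 2 and 7 are not orthogonal (dot product = -2 ≠ 0), so H is not a Hadamard matrix.

(8,8) entry = 16; (2,7) entry = -2.


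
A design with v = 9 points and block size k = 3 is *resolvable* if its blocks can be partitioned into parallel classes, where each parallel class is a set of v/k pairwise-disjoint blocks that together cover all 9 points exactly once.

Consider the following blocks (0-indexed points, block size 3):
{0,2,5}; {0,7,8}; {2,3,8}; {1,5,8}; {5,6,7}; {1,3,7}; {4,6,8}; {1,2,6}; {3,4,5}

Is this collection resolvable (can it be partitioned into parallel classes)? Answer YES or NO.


v = 9, block size k = 3, number of blocks = 9.
For resolvability, blocks must partition into parallel classes of size v/k = 3.
Total blocks must therefore be a multiple of 3: 9 = 3·3 + 0 ⇒ divisible ✓.
Consider block {2,3,8}. The only other block(s) in the collection disjoint from it are {5,6,7} — just 1 block(s). Any parallel class containing {2,3,8} would need 2 other blocks each disjoint from it, so no parallel class of size 3 can contain {2,3,8}.
Since every block must belong to some parallel class in a resolution, the collection cannot be partitioned into parallel classes.
Resolvable? NO.

NO


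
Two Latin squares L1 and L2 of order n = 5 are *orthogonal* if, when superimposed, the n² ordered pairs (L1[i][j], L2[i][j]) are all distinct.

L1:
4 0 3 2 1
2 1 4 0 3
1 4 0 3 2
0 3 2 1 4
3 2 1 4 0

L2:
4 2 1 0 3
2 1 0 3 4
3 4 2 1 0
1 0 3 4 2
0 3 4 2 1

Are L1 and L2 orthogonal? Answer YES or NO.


Form the n² = 25 superimposed pairs (L1[i][j], L2[i][j]), row by row (rows and columns indexed from 0):
row 0: (4,4) (0,2) (3,1) (2,0) (1,3)
row 1: (2,2) (1,1) (4,0) (0,3) (3,4)
row 2: (1,3) (4,4) (0,2) (3,1) (2,0)
row 3: (0,1) (3,0) (2,3) (1,4) (4,2)
row 4: (3,0) (2,3) (1,4) (4,2) (0,1)
Orthogonality requires all 25 pairs distinct.
But the pair (1,3) repeats: cell (0,4) has L1 = 1, L2 = 3, and cell (2,0) has L1 = 1, L2 = 3.
A repeated pair means some other pair never occurs (only 15 distinct pairs out of 25), so the squares are not orthogonal.
Conclusion: NO.

NO


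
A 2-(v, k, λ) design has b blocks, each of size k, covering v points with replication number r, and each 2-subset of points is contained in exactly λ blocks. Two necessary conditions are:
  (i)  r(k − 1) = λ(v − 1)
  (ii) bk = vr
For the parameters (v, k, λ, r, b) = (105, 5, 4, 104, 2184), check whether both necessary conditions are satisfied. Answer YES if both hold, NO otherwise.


Condition (i): r(k − 1) = 104·4 = 416; λ(v − 1) = 4·104 = 416. Match? YES.
Condition (ii): bk = 2184·5 = 10920; vr = 105·104 = 10920. Match? YES.
Both conditions hold? YES.

YES


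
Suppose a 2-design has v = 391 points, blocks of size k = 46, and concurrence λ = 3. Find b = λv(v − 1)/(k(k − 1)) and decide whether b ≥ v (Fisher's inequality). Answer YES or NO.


b = λv(v − 1)/(k(k − 1)) = 3·391·390/(46·45) = 457470/2070 = 221.
Compare with v = 391: b < v, so Fisher's inequality fails.

NO


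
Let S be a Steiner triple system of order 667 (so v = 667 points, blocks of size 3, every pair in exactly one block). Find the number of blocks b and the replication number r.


An STS(v) is a 2-(v, 3, 1) BIBD: block size k = 3, λ = 1.
Replication: r(k − 1) = λ(v − 1) ⇒ r·2 = 667 − 1 = 666 ⇒ r = 333.
Block count: b = v(v − 1)/6 = 667·666/6 = 444222/6 = 74037.
(Check via bk = vr: 74037·3 = 222111 = 667·333 = 222111 ✓.)

r = 333, b = 74037.


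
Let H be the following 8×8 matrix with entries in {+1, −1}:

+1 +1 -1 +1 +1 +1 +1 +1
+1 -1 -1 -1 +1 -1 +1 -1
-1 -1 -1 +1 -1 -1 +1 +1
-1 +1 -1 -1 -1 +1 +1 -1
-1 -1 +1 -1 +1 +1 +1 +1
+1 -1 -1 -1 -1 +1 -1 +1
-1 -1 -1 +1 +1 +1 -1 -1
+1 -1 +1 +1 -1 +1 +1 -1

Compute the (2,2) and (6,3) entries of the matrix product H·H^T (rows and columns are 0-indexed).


Row 2 of H: [-1, -1, -1, 1, -1, -1, 1, 1].
Row 3 of H: [-1, 1, -1, -1, -1, 1, 1, -1].
Row 6 of H: [-1, -1, -1, 1, 1, 1, -1, -1].
(H·H^T)[2][2] = Σ_j H[2][j]·H[2][j] = (-1)² + (-1)² + (-1)² + (1)² + (-1)² + (-1)² + (1)² + (1)² = 1 + 1 + 1 + 1 + 1 + 1 + 1 + 1 = 8.
(H·H^T)[6][3] = Σ_j H[6][j]·H[3][j] = (-1)·(-1) + (-1)·(1) + (-1)·(-1) + (1)·(-1) + (1)·(-1) + (1)·(1) + (-1)·(1) + (-1)·(-1) = 1 + -1 + 1 + -1 + -1 + 1 + -1 + 1 = 0.
So rows 6 and 3 are orthogonal; the diagonal entry equals n = 8.

(2,2) entry = 8; (6,3) entry = 0.


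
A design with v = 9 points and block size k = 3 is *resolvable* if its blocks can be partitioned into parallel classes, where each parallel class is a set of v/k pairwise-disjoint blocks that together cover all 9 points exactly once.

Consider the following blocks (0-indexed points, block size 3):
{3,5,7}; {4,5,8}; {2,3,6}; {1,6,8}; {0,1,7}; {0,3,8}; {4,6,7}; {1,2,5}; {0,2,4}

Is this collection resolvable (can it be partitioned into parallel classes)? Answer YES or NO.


v = 9, block size k = 3, number of blocks = 9.
For resolvability, blocks must partition into parallel classes of size v/k = 3.
Total blocks must therefore be a multiple of 3: 9 = 3·3 + 0 ⇒ divisible ✓.
Greedy packing gives 3 candidate class(es). Each should be a full parallel class (size 3, covers all 9 points).
  Class 1 (3 blocks): {3,5,7}; {1,6,8}; {0,2,4}. Points covered: [0, 1, 2, 3, 4, 5, 6, 7, 8].
  Class 2 (3 blocks): {4,5,8}; {2,3,6}; {0,1,7}. Points covered: [0, 1, 2, 3, 4, 5, 6, 7, 8].
  Class 3 (3 blocks): {0,3,8}; {4,6,7}; {1,2,5}. Points covered: [0, 1, 2, 3, 4, 5, 6, 7, 8].
All classes full (size 3)? YES. All classes cover every point? YES.
Resolvable? YES.

YES


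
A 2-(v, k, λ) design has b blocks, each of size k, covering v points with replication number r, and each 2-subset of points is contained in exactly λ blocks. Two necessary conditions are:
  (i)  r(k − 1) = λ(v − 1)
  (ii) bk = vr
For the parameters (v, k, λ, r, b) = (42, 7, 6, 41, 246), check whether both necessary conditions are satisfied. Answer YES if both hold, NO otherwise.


Condition (i): r(k − 1) = 41·6 = 246; λ(v − 1) = 6·41 = 246. Match? YES.
Condition (ii): bk = 246·7 = 1722; vr = 42·41 = 1722. Match? YES.
Both conditions hold? YES.

YES


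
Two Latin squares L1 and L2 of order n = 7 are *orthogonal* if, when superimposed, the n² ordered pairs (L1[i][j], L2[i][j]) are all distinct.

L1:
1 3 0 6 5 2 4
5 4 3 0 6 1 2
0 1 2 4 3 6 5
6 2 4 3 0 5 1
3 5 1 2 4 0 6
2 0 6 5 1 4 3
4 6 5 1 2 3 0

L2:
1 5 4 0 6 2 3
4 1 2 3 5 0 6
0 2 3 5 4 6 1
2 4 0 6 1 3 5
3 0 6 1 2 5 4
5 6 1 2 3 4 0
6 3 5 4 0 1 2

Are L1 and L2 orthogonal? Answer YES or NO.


Form the n² = 49 superimposed pairs (L1[i][j], L2[i][j]), row by row (rows and columns indexed from 0):
row 0: (1,1) (3,5) (0,4) (6,0) (5,6) (2,2) (4,3)
row 1: (5,4) (4,1) (3,2) (0,3) (6,5) (1,0) (2,6)
row 2: (0,0) (1,2) (2,3) (4,5) (3,4) (6,6) (5,1)
row 3: (6,2) (2,4) (4,0) (3,6) (0,1) (5,3) (1,5)
row 4: (3,3) (5,0) (1,6) (2,1) (4,2) (0,5) (6,4)
row 5: (2,5) (0,6) (6,1) (5,2) (1,3) (4,4) (3,0)
row 6: (4,6) (6,3) (5,5) (1,4) (2,0) (3,1) (0,2)
Orthogonality requires all 49 pairs distinct.
Check by first coordinate: for each symbol s of L1, list the L2 entries in the n cells where L1 = s; they must all differ.
  L1 = 0: L2 entries (in reading order) 4, 3, 0, 1, 5, 6, 2 — all 7 distinct ✓
  L1 = 1: L2 entries (in reading order) 1, 0, 2, 5, 6, 3, 4 — all 7 distinct ✓
  L1 = 2: L2 entries (in reading order) 2, 6, 3, 4, 1, 5, 0 — all 7 distinct ✓
  L1 = 3: L2 entries (in reading order) 5, 2, 4, 6, 3, 0, 1 — all 7 distinct ✓
  L1 = 4: L2 entries (in reading order) 3, 1, 5, 0, 2, 4, 6 — all 7 distinct ✓
  L1 = 5: L2 entries (in reading order) 6, 4, 1, 3, 0, 2, 5 — all 7 distinct ✓
  L1 = 6: L2 entries (in reading order) 0, 5, 6, 2, 4, 1, 3 — all 7 distinct ✓
Every symbol of L1 meets every symbol of L2 exactly once, so all 49 pairs are distinct (49 of 49).
Conclusion: YES.

YES


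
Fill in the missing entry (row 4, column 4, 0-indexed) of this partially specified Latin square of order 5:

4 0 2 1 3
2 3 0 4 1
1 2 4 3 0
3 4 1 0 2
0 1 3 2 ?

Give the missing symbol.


Row 4 contains symbols [0, 1, 2, 3] — missing [4].
Column 4 contains symbols [0, 1, 2, 3] — missing [4].
The missing symbol must appear in both missing sets; intersection = [4].
Therefore the hidden value is 4.

Missing value = 4.


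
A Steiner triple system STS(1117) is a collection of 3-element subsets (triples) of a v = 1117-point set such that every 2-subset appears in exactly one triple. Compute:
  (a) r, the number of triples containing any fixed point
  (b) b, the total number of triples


An STS(v) is a 2-(v, 3, 1) BIBD: block size k = 3, λ = 1.
Replication: r(k − 1) = λ(v − 1) ⇒ r·2 = 1117 − 1 = 1116 ⇒ r = 558.
Block count: bk = vr ⇒ b·3 = 1117·558 = 623286 ⇒ b = 207762.

r = 558, b = 207762.


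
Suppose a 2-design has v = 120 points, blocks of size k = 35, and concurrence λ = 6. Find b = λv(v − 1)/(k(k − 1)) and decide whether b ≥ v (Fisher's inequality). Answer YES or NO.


r = λ(v − 1)/(k − 1) = 6·119/34 = 21.
b = vr/k = 120·21/35 = 72.
Fisher's inequality: b ≥ v ⇔ 72 ≥ 120? NO.

NO


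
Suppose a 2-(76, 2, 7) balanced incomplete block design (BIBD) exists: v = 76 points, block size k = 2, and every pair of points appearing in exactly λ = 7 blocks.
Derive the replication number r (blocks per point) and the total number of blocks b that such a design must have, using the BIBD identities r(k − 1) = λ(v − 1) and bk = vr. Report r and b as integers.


Any 2-(v, k, λ) BIBD satisfies two necessary conditions:
  (i)  Each point sits in r blocks, and counting incidences through any fixed point gives r(k − 1) = λ(v − 1), so r = λ(v − 1)/(k − 1).
  (ii) Total incidences bk = vr, so b = vr/k.
Step 1: r = λ(v − 1)/(k − 1) = 7·(76 − 1)/(2 − 1) = 7·75/1 = 525/1 = 525.
Step 2: b = vr/k = 76·525/2 = 39900/2 = 19950.
Check integrality: r = 525 ∈ Z ✓, b = 19950 ∈ Z ✓.
(These identities are necessary conditions: they determine r and b for any design with these parameters, but do not by themselves prove that one exists.)

r = 525, b = 19950.


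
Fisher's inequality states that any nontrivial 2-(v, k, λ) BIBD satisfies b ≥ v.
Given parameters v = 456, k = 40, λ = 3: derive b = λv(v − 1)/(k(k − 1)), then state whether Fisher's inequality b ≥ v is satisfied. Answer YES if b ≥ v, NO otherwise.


b = λv(v − 1)/(k(k − 1)) = 3·456·455/(40·39) = 622440/1560 = 399.
Compare with v = 456: b < v, so Fisher's inequality fails.

NO


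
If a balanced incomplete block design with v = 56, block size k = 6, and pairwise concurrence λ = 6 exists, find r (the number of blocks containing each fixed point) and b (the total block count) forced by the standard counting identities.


Any 2-(v, k, λ) BIBD satisfies two necessary conditions:
  (i)  Each point sits in r blocks, and counting incidences through any fixed point gives r(k − 1) = λ(v − 1), so r = λ(v − 1)/(k − 1).
  (ii) Total incidences bk = vr, so b = vr/k.
Step 1: r = λ(v − 1)/(k − 1) = 6·(56 − 1)/(6 − 1) = 6·55/5 = 330/5 = 66.
Step 2: b = vr/k = 56·66/6 = 3696/6 = 616.
Check integrality: r = 66 ∈ Z ✓, b = 616 ∈ Z ✓.
(These identities are necessary conditions: they determine r and b for any design with these parameters, but do not by themselves prove that one exists.)

r = 66, b = 616.


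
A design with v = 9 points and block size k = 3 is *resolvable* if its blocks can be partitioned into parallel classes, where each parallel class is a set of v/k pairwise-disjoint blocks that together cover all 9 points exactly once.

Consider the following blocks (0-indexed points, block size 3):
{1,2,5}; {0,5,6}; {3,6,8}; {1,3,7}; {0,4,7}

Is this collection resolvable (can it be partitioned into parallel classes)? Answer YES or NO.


v = 9, block size k = 3, number of blocks = 5.
For resolvability, blocks must partition into parallel classes of size v/k = 3.
Total blocks must therefore be a multiple of 3: 5 = 3·1 + 2 ⇒ not divisible ✗.
Resolvable? NO.

NO


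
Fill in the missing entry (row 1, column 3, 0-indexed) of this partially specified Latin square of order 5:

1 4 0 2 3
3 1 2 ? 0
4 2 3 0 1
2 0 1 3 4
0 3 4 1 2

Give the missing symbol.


Row 1 contains symbols [0, 1, 2, 3] — missing [4].
Column 3 contains symbols [0, 1, 2, 3] — missing [4].
The missing symbol must appear in both missing sets; intersection = [4].
Therefore the hidden value is 4.

Missing value = 4.


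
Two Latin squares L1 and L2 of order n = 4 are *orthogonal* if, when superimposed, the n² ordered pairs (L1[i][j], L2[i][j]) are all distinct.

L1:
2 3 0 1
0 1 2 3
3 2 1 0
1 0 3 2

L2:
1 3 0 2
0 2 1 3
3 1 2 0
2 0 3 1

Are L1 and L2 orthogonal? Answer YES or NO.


Form the n² = 16 superimposed pairs (L1[i][j], L2[i][j]), row by row (rows and columns indexed from 0):
row 0: (2,1) (3,3) (0,0) (1,2)
row 1: (0,0) (1,2) (2,1) (3,3)
row 2: (3,3) (2,1) (1,2) (0,0)
row 3: (1,2) (0,0) (3,3) (2,1)
Orthogonality requires all 16 pairs distinct.
But the pair (0,0) repeats: cell (0,2) has L1 = 0, L2 = 0, and cell (1,0) has L1 = 0, L2 = 0.
A repeated pair means some other pair never occurs (only 4 distinct pairs out of 16), so the squares are not orthogonal.
Conclusion: NO.

NO


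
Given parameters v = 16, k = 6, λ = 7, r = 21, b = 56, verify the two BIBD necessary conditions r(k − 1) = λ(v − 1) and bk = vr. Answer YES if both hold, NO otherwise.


Condition (i): r(k − 1) = 21·5 = 105; λ(v − 1) = 7·15 = 105. Match? YES.
Condition (ii): bk = 56·6 = 336; vr = 16·21 = 336. Match? YES.
Both conditions hold? YES.

YES


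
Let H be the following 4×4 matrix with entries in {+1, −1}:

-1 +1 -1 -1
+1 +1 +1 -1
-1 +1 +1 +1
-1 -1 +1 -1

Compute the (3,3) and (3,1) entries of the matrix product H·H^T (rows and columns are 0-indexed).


Row 1 of H: [1, 1, 1, -1].
Row 3 of H: [-1, -1, 1, -1].
(H·H^T)[3][3] = Σ_j H[3][j]·H[3][j] = (-1)² + (-1)² + (1)² + (-1)² = 1 + 1 + 1 + 1 = 4.
(H·H^T)[3][1] = Σ_j H[3][j]·H[1][j] = (-1)·(1) + (-1)·(1) + (1)·(1) + (-1)·(-1) = -1 + -1 + 1 + 1 = 0.
So rows 3 and 1 are orthogonal; the diagonal entry equals n = 4.

(3,3) entry = 4; (3,1) entry = 0.


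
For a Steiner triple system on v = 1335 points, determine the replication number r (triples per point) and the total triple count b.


An STS(v) is a 2-(v, 3, 1) BIBD: block size k = 3, λ = 1.
Replication: r(k − 1) = λ(v − 1) ⇒ r·2 = 1335 − 1 = 1334 ⇒ r = 667.
Block count: b = v(v − 1)/6 = 1335·1334/6 = 1780890/6 = 296815.

r = 667, b = 296815.


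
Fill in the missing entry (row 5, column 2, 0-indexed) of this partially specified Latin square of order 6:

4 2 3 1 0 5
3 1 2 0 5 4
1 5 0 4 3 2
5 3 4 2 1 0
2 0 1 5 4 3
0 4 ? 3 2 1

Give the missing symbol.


Row 5 contains symbols [0, 1, 2, 3, 4] — missing [5].
Column 2 contains symbols [0, 1, 2, 3, 4] — missing [5].
The missing symbol must appear in both missing sets; intersection = [5].
Therefore the hidden value is 5.

Missing value = 5.


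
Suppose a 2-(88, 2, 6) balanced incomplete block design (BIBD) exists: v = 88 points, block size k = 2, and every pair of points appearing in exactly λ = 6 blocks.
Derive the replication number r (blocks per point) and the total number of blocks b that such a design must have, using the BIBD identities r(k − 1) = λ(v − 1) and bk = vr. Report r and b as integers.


Any 2-(v, k, λ) BIBD satisfies two necessary conditions:
  (i)  Each point sits in r blocks, and counting incidences through any fixed point gives r(k − 1) = λ(v − 1), so r = λ(v − 1)/(k − 1).
  (ii) Total incidences bk = vr, so b = vr/k.
Step 1: r = λ(v − 1)/(k − 1) = 6·(88 − 1)/(2 − 1) = 6·87/1 = 522/1 = 522.
Step 2: b = vr/k = 88·522/2 = 45936/2 = 22968.
Check integrality: r = 522 ∈ Z ✓, b = 22968 ∈ Z ✓.
(These identities are necessary conditions: they determine r and b for any design with these parameters, but do not by themselves prove that one exists.)

r = 522, b = 22968.


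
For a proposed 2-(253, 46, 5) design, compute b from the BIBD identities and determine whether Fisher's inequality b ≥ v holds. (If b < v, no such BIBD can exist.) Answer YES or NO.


r = λ(v − 1)/(k − 1) = 5·252/45 = 28.
b = vr/k = 253·28/46 = 154.
Fisher's inequality: b ≥ v ⇔ 154 ≥ 253? NO.

NO


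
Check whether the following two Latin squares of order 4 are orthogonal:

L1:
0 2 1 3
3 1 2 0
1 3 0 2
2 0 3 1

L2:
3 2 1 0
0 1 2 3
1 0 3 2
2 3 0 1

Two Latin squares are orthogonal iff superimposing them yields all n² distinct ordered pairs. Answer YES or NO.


Form the n² = 16 superimposed pairs (L1[i][j], L2[i][j]), row by row (rows and columns indexed from 0):
row 0: (0,3) (2,2) (1,1) (3,0)
row 1: (3,0) (1,1) (2,2) (0,3)
row 2: (1,1) (3,0) (0,3) (2,2)
row 3: (2,2) (0,3) (3,0) (1,1)
Orthogonality requires all 16 pairs distinct.
But the pair (3,0) repeats: cell (0,3) has L1 = 3, L2 = 0, and cell (1,0) has L1 = 3, L2 = 0.
A repeated pair means some other pair never occurs (only 4 distinct pairs out of 16), so the squares are not orthogonal.
Conclusion: NO.

NO


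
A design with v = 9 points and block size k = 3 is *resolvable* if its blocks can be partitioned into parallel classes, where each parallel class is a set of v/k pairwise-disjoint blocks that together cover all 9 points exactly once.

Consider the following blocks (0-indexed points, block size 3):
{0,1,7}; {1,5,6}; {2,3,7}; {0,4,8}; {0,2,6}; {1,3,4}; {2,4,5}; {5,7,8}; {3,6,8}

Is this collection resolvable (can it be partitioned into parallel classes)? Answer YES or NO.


v = 9, block size k = 3, number of blocks = 9.
For resolvability, blocks must partition into parallel classes of size v/k = 3.
Total blocks must therefore be a multiple of 3: 9 = 3·3 + 0 ⇒ divisible ✓.
Greedy packing gives 3 candidate class(es). Each should be a full parallel class (size 3, covers all 9 points).
  Class 1 (3 blocks): {0,1,7}; {2,4,5}; {3,6,8}. Points covered: [0, 1, 2, 3, 4, 5, 6, 7, 8].
  Class 2 (3 blocks): {1,5,6}; {2,3,7}; {0,4,8}. Points covered: [0, 1, 2, 3, 4, 5, 6, 7, 8].
  Class 3 (3 blocks): {0,2,6}; {1,3,4}; {5,7,8}. Points covered: [0, 1, 2, 3, 4, 5, 6, 7, 8].
All classes full (size 3)? YES. All classes cover every point? YES.
Resolvable? YES.

YES


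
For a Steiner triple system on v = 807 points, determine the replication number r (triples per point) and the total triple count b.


An STS(v) is a 2-(v, 3, 1) BIBD: block size k = 3, λ = 1.
Replication: r(k − 1) = λ(v − 1) ⇒ r·2 = 807 − 1 = 806 ⇒ r = 403.
Block count: b = v(v − 1)/6 = 807·806/6 = 650442/6 = 108407.
(Check via bk = vr: 108407·3 = 325221 = 807·403 = 325221 ✓.)

r = 403, b = 108407.


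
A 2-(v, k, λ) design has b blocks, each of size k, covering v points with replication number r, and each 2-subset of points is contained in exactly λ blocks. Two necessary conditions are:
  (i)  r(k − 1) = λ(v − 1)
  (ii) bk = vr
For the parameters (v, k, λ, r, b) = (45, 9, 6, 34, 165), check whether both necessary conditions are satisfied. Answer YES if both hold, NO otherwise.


Condition (i): r(k − 1) = 34·8 = 272; λ(v − 1) = 6·44 = 264. Match? NO.
Condition (ii): bk = 165·9 = 1485; vr = 45·34 = 1530. Match? NO.
Both conditions hold? NO.

NO


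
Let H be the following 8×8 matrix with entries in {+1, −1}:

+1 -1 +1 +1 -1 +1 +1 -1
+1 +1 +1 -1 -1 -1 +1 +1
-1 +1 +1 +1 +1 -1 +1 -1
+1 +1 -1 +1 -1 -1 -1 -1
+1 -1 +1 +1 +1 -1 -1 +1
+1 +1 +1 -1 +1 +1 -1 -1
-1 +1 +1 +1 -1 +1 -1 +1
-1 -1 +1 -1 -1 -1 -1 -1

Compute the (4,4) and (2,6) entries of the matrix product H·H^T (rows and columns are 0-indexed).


Row 2 of H: [-1, 1, 1, 1, 1, -1, 1, -1].
Row 4 of H: [1, -1, 1, 1, 1, -1, -1, 1].
Row 6 of H: [-1, 1, 1, 1, -1, 1, -1, 1].
(H·H^T)[4][4] = Σ_j H[4][j]·H[4][j] = (1)² + (-1)² + (1)² + (1)² + (1)² + (-1)² + (-1)² + (1)² = 1 + 1 + 1 + 1 + 1 + 1 + 1 + 1 = 8.
(H·H^T)[2][6] = Σ_j H[2][j]·H[6][j] = (-1)·(-1) + (1)·(1) + (1)·(1) + (1)·(1) + (1)·(-1) + (-1)·(1) + (1)·(-1) + (-1)·(1) = 1 + 1 + 1 + 1 + -1 + -1 + -1 + -1 = 0.
So rows 2 and 6 are orthogonal; the diagonal entry equals n = 8.

(4,4) entry = 8; (2,6) entry = 0.


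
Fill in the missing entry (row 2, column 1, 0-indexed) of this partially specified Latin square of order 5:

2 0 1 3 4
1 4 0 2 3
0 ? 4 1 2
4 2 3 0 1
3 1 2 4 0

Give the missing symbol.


Row 2 contains symbols [0, 1, 2, 4] — missing [3].
Column 1 contains symbols [0, 1, 2, 4] — missing [3].
The missing symbol must appear in both missing sets; intersection = [3].
Therefore the hidden value is 3.

Missing value = 3.


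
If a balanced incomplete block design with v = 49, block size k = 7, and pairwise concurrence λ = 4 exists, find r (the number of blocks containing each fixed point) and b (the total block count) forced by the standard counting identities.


Any 2-(v, k, λ) BIBD satisfies two necessary conditions:
  (i)  Each point sits in r blocks, and counting incidences through any fixed point gives r(k − 1) = λ(v − 1), so r = λ(v − 1)/(k − 1).
  (ii) Total incidences bk = vr, so b = vr/k.
Step 1: r = λ(v − 1)/(k − 1) = 4·(49 − 1)/(7 − 1) = 4·48/6 = 192/6 = 32.
Step 2: b = vr/k = 49·32/7 = 1568/7 = 224.
Check integrality: r = 32 ∈ Z ✓, b = 224 ∈ Z ✓.
(These identities are necessary conditions: they determine r and b for any design with these parameters, but do not by themselves prove that one exists.)

r = 32, b = 224.
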